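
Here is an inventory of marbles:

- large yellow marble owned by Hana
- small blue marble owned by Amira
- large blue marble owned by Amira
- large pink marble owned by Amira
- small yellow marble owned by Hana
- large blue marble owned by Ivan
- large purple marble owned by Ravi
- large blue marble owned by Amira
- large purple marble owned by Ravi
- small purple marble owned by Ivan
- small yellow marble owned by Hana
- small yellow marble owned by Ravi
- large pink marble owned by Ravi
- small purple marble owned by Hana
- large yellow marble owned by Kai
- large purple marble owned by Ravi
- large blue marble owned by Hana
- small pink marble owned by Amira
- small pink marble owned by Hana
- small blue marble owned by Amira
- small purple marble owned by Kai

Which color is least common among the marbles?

Counts by color: purple 6, blue 6, yellow 5, pink 4.
The minimum is 4, held uniquely by pink.

pink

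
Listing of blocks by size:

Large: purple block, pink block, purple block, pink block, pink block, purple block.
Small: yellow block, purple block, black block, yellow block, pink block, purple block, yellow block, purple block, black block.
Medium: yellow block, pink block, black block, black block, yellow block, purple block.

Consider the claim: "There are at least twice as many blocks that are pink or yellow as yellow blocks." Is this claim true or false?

True

There are 10 blocks that are pink or yellow.
There are 5 yellow blocks.
The claim requires 10 ≥ 2 × 5 = 10, which holds.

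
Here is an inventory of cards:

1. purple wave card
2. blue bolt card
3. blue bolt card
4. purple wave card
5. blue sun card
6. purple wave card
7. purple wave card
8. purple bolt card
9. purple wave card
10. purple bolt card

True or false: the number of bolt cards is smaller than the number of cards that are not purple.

|bolt cards| = 4.
|cards that are not purple| = 3.
The claim requires 4 < 3, which does not hold.

False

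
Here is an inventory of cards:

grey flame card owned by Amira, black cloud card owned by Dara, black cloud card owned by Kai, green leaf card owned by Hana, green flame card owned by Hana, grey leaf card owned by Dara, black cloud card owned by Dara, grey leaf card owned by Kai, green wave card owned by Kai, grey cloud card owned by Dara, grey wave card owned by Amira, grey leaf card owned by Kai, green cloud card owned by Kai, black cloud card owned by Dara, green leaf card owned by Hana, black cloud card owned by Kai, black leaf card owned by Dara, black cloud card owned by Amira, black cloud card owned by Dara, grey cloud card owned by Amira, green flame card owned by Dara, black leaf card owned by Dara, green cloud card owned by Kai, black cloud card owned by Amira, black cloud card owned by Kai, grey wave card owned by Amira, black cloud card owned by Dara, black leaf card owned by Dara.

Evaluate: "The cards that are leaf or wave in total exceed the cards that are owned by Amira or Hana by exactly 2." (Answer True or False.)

cards that are leaf or wave: 11.
cards owned by Amira or Hana: 9.
The claim requires 11 − 9 (= 2) to equal 2, which holds.

True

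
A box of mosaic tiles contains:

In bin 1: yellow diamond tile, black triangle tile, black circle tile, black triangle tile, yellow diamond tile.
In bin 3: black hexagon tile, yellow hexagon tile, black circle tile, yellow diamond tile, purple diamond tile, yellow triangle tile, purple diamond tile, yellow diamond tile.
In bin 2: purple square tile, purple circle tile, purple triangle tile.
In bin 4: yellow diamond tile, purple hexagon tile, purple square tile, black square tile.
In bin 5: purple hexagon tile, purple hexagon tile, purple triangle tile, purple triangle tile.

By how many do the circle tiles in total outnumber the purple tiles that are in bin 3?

1

circle tiles: 3.
purple tiles in bin 3: 2.
3 − 2 = 1.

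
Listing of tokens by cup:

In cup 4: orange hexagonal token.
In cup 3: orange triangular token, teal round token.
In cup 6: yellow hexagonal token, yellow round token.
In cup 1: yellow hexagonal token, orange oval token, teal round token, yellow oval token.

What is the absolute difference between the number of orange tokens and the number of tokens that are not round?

orange tokens: 3. tokens that are not round: 6.
|3 − 6| = 6 − 3 = 3.

3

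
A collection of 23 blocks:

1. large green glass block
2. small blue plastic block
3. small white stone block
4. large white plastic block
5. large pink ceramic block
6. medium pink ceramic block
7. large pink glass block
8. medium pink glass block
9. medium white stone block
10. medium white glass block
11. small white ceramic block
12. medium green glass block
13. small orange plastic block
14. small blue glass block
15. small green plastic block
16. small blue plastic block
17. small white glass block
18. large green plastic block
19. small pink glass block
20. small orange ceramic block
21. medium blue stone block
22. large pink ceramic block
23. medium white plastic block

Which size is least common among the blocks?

Counts by size: small 10, medium 7, large 6.
The minimum is 6, held uniquely by large.

large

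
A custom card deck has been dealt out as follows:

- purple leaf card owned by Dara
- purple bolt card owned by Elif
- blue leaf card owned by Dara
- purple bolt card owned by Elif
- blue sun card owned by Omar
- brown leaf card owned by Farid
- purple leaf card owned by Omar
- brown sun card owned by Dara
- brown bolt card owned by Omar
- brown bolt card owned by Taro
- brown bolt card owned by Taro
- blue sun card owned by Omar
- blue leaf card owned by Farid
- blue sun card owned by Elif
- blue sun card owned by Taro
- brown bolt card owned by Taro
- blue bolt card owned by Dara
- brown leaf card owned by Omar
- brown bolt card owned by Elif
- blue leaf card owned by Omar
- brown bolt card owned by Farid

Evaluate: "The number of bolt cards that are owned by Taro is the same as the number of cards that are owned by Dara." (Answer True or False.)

Count of bolt cards owned by Taro: 3.
Count of cards owned by Dara: 4.
The claim requires 3 = 4, which does not hold.

False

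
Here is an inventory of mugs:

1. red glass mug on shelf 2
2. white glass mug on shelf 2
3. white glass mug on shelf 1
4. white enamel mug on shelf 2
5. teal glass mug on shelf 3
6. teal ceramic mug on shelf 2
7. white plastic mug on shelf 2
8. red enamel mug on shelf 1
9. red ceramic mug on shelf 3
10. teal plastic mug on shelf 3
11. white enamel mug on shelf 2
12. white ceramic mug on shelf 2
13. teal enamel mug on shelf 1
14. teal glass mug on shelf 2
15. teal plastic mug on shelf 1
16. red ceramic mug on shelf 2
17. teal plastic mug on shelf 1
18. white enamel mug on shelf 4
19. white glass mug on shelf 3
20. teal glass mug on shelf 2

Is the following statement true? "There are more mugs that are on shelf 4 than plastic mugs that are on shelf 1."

mugs on shelf 4: 1.
plastic mugs on shelf 1: 2.
The claim requires 1 > 2, which does not hold.

False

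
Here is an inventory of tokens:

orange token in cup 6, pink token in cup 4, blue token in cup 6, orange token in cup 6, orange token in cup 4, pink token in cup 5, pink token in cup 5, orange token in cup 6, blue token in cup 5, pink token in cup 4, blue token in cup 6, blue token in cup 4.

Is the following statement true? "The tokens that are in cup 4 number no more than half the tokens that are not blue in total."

True

|tokens in cup 4| = 4.
|tokens that are not blue| = 8.
The claim requires 2 × 4 = 8 ≤ 8, which holds.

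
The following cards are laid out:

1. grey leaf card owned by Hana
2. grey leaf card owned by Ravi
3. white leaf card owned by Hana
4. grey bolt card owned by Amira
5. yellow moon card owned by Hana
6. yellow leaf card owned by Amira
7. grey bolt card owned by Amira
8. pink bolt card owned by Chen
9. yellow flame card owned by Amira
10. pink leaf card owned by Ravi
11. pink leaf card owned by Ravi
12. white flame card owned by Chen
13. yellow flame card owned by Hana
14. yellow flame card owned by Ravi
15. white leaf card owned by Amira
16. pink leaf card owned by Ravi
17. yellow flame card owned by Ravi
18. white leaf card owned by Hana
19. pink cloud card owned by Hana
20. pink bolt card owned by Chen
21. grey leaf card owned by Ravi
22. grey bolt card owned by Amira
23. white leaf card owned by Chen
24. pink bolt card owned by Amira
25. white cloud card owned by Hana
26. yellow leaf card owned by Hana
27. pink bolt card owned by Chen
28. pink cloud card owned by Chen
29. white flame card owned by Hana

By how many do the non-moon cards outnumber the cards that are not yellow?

non-moon cards: 28.
cards that are not yellow: 22.
28 − 22 = 6.

6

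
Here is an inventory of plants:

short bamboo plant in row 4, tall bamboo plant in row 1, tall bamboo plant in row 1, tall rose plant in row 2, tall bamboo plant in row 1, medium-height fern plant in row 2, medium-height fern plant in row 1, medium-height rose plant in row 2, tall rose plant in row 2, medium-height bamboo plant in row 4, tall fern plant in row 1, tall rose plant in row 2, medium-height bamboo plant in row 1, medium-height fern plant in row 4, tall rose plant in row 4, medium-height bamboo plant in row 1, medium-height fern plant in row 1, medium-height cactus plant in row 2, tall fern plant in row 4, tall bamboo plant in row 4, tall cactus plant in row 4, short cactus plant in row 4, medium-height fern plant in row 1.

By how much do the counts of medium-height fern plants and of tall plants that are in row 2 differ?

2

medium-height fern plants: 5. tall plants in row 2: 3.
|5 − 3| = 5 − 3 = 2.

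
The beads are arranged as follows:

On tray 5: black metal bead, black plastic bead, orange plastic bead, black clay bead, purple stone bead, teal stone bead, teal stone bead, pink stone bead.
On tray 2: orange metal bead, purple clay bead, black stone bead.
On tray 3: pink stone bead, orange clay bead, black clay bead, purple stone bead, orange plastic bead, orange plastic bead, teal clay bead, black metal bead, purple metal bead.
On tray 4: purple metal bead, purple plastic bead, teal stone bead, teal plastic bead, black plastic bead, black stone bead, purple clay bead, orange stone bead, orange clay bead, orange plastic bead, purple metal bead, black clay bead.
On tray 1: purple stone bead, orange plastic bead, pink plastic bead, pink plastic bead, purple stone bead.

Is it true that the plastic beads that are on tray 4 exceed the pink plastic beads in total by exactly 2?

True

There are 4 plastic beads on tray 4.
There are 2 pink plastic beads.
The claim requires 4 − 2 (= 2) to equal 2, which holds.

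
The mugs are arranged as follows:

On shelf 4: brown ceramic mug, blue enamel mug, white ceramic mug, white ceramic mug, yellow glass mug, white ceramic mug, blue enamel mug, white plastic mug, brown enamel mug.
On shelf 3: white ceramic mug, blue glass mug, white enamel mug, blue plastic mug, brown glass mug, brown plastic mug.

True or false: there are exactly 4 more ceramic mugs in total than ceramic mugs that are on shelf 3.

There are 5 ceramic mugs.
There is 1 ceramic mug on shelf 3.
The claim requires 5 − 1 (= 4) to equal 4, which holds.

True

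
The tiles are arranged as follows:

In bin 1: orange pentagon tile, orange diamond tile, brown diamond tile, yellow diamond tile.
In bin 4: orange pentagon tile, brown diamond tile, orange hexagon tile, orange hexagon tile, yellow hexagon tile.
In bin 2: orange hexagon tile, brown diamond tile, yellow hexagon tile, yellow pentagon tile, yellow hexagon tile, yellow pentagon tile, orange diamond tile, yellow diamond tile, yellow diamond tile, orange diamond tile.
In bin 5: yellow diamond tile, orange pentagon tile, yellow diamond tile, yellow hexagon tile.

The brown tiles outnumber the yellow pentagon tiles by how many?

brown tiles: 3.
yellow pentagon tiles: 2.
3 − 2 = 1.

1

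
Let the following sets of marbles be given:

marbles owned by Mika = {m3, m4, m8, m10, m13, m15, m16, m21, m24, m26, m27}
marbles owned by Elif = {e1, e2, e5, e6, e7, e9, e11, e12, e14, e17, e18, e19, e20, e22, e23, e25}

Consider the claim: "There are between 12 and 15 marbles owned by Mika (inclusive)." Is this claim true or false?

False

marbles owned by Mika: 11.
The claim requires 12 ≤ 11 ≤ 15, which does not hold.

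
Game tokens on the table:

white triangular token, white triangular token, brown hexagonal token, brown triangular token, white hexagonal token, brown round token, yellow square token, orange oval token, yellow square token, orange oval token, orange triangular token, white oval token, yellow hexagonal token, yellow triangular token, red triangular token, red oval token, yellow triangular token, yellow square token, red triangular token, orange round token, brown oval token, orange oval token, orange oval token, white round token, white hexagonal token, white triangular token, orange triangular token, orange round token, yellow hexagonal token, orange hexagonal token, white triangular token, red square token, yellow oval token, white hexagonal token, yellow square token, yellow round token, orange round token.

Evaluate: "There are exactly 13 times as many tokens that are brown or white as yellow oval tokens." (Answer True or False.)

tokens that are brown or white: 13.
yellow oval tokens: 1.
The claim requires 13 = 13 × 1 = 13, which holds.

True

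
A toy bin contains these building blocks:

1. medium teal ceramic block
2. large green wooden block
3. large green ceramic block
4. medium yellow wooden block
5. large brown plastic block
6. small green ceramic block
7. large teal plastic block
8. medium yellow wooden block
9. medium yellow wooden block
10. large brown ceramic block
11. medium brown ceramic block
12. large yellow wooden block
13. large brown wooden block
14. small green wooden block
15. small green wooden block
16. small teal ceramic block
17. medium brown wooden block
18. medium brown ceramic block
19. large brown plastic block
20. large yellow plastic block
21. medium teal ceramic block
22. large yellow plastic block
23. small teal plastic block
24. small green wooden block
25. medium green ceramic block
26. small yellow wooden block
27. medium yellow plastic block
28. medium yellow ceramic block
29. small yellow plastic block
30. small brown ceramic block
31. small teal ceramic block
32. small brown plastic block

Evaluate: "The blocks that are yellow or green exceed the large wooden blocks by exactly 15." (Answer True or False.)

False

blocks that are yellow or green: 17.
large wooden blocks: 3.
The claim requires 17 − 3 (= 14) to equal 15, which does not hold.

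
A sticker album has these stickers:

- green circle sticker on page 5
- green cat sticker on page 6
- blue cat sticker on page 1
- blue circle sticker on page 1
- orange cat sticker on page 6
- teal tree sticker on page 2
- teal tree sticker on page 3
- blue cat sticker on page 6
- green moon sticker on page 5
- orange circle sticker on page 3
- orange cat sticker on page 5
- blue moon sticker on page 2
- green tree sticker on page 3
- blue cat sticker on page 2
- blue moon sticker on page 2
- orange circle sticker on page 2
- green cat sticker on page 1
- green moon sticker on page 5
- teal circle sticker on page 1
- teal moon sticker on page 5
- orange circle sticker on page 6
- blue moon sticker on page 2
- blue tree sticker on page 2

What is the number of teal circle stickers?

1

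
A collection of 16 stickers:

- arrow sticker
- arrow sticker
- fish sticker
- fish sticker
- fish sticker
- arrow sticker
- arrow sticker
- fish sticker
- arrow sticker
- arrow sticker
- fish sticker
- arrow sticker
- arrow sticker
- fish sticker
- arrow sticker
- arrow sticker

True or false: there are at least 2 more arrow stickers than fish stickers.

True

arrow stickers: 10.
fish stickers: 6.
The claim requires 10 − 6 = 4 ≥ 2, which holds.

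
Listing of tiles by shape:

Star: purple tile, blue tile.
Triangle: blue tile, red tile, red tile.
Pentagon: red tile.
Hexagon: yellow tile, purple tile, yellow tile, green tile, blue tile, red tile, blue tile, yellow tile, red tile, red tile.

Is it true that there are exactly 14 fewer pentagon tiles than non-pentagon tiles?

True

pentagon tiles: 1.
non-pentagon tiles: 15.
The claim requires 15 − 1 (= 14) to equal 14, which holds.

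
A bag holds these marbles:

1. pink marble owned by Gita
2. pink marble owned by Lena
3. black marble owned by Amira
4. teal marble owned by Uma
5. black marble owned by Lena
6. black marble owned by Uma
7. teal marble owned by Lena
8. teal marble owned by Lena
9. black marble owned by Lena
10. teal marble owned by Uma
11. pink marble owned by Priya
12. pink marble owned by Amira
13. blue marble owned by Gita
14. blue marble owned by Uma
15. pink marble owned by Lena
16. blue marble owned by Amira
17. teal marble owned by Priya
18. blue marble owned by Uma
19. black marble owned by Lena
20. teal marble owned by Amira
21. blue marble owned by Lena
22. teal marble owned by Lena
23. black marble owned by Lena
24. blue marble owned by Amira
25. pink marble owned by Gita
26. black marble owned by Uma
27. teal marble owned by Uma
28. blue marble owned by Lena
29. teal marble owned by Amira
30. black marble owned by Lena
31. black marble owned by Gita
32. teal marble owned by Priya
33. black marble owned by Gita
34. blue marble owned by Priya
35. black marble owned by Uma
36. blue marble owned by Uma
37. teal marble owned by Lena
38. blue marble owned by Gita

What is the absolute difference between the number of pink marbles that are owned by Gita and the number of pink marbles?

4

pink marbles owned by Gita: 2. pink marbles: 6.
|2 − 6| = 6 − 2 = 4.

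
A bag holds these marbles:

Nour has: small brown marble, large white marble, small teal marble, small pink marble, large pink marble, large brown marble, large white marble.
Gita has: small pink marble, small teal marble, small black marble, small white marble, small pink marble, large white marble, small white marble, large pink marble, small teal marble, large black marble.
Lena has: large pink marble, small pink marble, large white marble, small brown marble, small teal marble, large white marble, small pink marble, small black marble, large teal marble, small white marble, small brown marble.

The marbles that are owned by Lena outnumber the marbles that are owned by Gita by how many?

1

marbles owned by Lena: 11.
marbles owned by Gita: 10.
11 − 10 = 1.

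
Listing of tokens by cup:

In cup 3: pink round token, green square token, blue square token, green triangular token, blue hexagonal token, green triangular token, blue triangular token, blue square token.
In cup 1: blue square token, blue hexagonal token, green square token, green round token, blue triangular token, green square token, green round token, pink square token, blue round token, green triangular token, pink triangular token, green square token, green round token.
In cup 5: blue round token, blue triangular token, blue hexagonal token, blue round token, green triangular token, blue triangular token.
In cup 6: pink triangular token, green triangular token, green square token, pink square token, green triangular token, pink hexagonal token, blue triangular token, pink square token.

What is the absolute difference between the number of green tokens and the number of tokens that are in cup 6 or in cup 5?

green tokens: 14. tokens in cup 6 or in cup 5: 14.
|14 − 14| = 14 − 14 = 0.

0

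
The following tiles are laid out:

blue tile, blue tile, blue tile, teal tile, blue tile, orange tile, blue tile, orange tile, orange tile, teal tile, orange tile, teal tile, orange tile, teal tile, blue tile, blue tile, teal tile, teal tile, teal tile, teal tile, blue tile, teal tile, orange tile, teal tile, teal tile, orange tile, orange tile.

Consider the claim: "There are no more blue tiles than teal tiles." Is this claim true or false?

True

|blue tiles| = 8.
|teal tiles| = 11.
The claim requires 8 ≤ 11, which holds.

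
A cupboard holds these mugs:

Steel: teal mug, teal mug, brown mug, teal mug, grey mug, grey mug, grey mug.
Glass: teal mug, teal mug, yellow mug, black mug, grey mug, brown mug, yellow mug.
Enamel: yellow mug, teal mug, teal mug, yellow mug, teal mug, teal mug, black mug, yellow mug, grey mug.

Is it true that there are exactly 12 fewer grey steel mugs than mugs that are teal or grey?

False

grey steel mugs: 3.
mugs that are teal or grey: 14.
The claim requires 14 − 3 (= 11) to equal 12, which does not hold.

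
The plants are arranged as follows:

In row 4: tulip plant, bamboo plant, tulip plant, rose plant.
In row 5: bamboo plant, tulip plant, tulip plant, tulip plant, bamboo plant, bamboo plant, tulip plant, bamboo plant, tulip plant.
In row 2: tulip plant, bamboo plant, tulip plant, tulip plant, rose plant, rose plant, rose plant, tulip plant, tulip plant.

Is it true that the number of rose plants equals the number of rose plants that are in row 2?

False

There are 4 rose plants.
There are 3 rose plants in row 2.
The claim requires 4 = 3, which does not hold.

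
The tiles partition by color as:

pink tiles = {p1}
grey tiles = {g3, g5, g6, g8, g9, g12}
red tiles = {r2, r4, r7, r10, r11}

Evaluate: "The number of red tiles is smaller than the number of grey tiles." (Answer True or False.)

|red tiles| = 5.
|grey tiles| = 6.
The claim requires 5 < 6, which holds.

True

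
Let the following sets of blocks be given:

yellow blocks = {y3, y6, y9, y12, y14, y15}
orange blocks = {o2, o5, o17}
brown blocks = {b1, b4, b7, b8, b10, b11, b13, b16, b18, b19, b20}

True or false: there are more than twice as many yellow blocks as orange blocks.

False

|yellow blocks| = 6.
|orange blocks| = 3.
The claim requires 6 > 2 × 3 = 6, which does not hold.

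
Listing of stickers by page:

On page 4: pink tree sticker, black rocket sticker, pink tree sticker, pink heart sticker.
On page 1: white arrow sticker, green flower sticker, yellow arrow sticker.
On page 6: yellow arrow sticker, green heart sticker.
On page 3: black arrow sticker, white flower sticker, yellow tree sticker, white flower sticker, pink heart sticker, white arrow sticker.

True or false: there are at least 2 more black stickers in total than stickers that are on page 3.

False

There are 2 black stickers.
There are 6 stickers on page 3.
The claim requires 2 − 6 = -4 ≥ 2, which does not hold.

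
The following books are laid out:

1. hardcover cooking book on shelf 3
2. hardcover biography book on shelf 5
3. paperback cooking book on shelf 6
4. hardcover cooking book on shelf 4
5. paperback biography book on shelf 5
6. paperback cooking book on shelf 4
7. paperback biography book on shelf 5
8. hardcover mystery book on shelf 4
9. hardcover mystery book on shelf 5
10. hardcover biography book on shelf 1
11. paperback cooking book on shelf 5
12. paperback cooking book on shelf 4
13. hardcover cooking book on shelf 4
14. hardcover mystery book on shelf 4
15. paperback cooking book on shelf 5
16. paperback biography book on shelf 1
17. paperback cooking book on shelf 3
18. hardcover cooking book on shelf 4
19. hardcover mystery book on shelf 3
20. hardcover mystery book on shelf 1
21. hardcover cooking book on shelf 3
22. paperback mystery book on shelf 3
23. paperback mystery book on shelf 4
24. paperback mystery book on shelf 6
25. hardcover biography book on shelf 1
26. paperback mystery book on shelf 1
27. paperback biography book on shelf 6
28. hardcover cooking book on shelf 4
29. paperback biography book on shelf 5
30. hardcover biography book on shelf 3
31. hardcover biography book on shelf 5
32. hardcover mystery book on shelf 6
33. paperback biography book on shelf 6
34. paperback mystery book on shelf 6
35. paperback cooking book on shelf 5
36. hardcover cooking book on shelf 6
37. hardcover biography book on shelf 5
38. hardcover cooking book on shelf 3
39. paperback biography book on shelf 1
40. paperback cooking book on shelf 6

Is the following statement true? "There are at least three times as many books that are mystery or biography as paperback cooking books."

True

There are 24 books that are mystery or biography.
There are 8 paperback cooking books.
The claim requires 24 ≥ 3 × 8 = 24, which holds.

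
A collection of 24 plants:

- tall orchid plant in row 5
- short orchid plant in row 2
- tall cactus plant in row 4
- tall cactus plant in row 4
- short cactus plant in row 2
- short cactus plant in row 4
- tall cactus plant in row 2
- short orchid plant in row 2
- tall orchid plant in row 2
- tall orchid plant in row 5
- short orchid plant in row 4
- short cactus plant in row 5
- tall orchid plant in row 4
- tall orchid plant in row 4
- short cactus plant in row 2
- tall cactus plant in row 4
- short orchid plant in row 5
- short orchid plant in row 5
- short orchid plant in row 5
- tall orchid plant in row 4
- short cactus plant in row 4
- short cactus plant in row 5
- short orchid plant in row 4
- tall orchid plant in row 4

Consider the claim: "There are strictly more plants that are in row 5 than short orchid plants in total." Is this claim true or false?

plants in row 5: 7.
short orchid plants: 7.
The claim requires 7 > 7, which does not hold.

False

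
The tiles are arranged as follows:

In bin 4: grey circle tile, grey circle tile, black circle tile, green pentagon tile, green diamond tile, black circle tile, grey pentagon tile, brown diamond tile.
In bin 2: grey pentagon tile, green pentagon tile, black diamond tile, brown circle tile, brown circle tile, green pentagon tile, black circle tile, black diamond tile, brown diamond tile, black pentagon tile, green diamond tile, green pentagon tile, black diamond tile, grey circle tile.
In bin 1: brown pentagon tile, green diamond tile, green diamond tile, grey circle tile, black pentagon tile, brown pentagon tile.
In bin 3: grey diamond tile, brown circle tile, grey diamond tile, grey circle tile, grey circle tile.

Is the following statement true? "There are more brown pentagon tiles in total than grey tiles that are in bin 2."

False

There are 2 brown pentagon tiles.
There are 2 grey tiles in bin 2.
The claim requires 2 > 2, which does not hold.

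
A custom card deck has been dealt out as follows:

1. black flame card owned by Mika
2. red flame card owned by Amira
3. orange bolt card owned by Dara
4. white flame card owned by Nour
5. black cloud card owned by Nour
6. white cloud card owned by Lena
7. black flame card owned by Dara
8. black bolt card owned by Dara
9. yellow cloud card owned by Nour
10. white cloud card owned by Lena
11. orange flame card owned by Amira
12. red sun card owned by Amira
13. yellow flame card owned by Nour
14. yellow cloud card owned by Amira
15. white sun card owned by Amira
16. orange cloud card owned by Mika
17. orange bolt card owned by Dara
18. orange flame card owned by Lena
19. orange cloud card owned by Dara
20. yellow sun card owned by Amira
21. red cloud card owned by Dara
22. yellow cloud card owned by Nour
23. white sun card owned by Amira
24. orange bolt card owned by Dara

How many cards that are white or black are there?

black: 4; white: 5; together 4 + 5 = 9.

9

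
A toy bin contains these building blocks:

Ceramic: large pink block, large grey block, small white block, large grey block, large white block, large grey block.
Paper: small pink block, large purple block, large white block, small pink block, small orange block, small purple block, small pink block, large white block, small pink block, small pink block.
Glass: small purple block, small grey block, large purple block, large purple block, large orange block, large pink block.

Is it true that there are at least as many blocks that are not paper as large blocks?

blocks that are not paper: 12.
large blocks: 12.
The claim requires 12 ≥ 12, which holds.

True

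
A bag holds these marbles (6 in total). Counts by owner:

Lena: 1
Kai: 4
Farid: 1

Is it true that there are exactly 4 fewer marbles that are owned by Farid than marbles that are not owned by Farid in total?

marbles owned by Farid: 1.
marbles that are not owned by Farid: 5.
The claim requires 5 − 1 (= 4) to equal 4, which holds.

True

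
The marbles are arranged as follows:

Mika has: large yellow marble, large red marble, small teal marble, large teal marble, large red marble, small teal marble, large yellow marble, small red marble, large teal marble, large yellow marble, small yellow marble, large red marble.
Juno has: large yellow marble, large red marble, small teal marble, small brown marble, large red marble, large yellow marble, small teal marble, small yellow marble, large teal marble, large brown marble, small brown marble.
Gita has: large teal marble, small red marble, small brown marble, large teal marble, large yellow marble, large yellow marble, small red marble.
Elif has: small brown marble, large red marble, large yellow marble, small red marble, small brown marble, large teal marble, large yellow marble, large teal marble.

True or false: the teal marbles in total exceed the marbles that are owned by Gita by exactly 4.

True

|teal marbles| = 11.
|marbles owned by Gita| = 7.
The claim requires 11 − 7 (= 4) to equal 4, which holds.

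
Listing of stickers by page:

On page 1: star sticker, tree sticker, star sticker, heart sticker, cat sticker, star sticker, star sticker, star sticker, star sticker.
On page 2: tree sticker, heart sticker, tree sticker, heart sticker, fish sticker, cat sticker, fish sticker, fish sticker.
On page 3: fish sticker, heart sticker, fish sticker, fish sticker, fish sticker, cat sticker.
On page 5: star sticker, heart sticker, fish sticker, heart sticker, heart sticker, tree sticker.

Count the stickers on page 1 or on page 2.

17

on page 1: 9; on page 2: 8; together 9 + 8 = 17.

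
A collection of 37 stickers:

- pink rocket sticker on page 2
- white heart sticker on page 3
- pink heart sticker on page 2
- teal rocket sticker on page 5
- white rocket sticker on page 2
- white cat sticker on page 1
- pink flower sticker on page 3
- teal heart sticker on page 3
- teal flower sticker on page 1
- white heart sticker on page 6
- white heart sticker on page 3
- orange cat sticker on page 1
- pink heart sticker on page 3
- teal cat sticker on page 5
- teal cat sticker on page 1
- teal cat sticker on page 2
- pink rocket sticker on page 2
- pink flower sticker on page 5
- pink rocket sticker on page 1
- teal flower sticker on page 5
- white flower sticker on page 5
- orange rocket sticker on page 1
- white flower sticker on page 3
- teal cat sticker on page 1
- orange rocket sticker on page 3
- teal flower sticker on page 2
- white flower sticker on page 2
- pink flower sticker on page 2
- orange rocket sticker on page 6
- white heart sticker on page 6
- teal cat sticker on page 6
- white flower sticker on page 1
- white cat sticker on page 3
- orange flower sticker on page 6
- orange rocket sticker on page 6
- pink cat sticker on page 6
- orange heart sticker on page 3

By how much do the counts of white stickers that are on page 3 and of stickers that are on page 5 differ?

white stickers on page 3: 4. stickers on page 5: 5.
|4 − 5| = 5 − 4 = 1.

1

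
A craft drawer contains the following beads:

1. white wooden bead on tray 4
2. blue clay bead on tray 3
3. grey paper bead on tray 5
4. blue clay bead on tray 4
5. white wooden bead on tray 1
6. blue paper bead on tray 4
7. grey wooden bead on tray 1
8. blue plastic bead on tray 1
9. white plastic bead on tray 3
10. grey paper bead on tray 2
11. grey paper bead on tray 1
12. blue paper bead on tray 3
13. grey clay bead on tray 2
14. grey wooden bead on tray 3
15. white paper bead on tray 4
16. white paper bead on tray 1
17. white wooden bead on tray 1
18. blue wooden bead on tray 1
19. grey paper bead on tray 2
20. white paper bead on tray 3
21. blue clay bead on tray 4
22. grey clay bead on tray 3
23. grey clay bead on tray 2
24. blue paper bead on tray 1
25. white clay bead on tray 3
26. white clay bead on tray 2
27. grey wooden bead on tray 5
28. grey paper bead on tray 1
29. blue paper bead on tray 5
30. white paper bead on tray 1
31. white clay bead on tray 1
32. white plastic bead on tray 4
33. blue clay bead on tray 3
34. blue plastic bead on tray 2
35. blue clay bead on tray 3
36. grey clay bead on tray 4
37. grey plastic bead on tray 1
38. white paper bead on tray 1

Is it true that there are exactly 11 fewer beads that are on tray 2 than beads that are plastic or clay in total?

|beads on tray 2| = 6.
|beads that are plastic or clay| = 17.
The claim requires 17 − 6 (= 11) to equal 11, which holds.

True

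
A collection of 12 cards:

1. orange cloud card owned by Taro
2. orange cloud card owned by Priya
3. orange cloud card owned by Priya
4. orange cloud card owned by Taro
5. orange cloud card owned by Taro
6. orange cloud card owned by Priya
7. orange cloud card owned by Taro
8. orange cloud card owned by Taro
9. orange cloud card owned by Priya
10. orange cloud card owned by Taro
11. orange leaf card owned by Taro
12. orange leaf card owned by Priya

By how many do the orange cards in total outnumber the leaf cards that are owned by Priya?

orange cards: 12.
leaf cards owned by Priya: 1.
12 − 1 = 11.

11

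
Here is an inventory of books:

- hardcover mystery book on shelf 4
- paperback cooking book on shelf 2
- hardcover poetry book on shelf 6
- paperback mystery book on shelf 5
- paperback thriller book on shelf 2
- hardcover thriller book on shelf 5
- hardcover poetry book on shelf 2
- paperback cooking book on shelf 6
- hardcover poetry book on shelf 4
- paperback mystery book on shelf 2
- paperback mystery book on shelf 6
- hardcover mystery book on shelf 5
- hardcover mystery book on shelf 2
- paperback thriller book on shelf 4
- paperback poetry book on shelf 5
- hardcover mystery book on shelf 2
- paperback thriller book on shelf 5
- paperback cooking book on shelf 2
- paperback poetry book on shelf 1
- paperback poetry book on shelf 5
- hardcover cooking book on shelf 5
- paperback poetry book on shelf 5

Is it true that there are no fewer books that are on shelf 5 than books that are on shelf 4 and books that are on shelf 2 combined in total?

There are 8 books on shelf 5.
books on shelf 4: 3; books on shelf 2: 7; combined: 3 + 7 = 10.
The claim requires 8 ≥ 10, which does not hold.

False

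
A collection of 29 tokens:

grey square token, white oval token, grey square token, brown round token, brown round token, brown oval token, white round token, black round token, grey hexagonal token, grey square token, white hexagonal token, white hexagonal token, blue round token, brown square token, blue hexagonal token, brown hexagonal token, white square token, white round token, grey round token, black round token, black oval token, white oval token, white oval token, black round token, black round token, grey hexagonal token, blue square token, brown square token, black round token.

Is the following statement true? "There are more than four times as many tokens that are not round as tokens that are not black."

tokens that are not round: 18.
tokens that are not black: 23.
The claim requires 18 > 4 × 23 = 92, which does not hold.

False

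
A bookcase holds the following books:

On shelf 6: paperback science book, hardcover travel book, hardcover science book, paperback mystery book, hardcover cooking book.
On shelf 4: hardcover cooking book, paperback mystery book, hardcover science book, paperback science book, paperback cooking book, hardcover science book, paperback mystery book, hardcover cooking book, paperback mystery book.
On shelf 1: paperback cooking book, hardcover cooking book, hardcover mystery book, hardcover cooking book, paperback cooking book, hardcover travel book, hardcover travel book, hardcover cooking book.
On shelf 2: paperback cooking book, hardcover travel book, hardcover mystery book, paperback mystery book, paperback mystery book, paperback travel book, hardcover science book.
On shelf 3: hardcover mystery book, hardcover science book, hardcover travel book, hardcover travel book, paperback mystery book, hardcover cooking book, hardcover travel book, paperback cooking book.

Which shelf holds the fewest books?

shelf 6

Counts by shelf: shelf 4→9, shelf 1→8, shelf 3→8, shelf 2→7, shelf 6→5.
The minimum is 5, held uniquely by shelf 6.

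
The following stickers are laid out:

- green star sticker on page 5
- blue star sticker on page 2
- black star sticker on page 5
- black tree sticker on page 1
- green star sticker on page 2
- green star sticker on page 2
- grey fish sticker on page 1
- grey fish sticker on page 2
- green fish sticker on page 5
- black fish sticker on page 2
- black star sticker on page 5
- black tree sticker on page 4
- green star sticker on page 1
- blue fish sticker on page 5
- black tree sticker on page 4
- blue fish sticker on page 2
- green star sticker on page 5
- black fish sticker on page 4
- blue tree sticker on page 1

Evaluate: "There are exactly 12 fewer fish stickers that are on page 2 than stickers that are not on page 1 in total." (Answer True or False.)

|fish stickers on page 2| = 3.
|stickers that are not on page 1| = 15.
The claim requires 15 − 3 (= 12) to equal 12, which holds.

True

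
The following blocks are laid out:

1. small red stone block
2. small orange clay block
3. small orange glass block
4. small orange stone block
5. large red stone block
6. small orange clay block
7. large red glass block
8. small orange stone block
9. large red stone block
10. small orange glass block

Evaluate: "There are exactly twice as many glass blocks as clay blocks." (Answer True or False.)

There are 3 glass blocks.
There are 2 clay blocks.
The claim requires 3 = 2 × 2 = 4, which does not hold.

False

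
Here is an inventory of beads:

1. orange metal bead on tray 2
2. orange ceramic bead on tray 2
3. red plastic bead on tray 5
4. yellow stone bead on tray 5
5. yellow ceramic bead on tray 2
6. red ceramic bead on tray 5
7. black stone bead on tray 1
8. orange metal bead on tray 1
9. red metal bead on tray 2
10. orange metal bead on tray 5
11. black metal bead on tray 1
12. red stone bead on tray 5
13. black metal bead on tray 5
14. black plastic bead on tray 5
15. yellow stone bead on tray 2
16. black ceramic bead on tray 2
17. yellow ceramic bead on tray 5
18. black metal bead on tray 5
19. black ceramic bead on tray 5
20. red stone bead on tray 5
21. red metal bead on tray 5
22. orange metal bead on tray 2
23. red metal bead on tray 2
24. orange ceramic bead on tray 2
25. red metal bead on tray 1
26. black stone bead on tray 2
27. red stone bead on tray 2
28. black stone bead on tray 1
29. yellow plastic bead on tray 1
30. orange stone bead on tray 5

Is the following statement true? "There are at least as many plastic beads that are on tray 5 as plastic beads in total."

False

plastic beads on tray 5: 2.
plastic beads: 3.
The claim requires 2 ≥ 3, which does not hold.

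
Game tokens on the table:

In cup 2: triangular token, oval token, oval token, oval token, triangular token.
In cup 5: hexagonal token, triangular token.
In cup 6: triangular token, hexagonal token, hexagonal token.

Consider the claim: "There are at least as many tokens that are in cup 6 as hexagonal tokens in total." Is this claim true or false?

True

tokens in cup 6: 3.
hexagonal tokens: 3.
The claim requires 3 ≥ 3, which holds.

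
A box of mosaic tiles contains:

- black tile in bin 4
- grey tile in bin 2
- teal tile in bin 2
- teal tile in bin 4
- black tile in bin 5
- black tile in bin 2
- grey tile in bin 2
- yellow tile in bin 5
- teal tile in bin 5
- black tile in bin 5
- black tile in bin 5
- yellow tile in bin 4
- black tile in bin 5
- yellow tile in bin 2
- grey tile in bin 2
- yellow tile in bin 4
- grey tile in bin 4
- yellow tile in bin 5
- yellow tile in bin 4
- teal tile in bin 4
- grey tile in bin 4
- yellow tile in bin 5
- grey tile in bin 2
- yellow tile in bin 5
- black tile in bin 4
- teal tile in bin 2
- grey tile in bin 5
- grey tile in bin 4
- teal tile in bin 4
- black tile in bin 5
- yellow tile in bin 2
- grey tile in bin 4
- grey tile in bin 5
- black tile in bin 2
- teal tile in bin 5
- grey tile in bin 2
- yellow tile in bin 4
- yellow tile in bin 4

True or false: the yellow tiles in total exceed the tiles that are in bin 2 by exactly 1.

There are 11 yellow tiles.
There are 11 tiles in bin 2.
The claim requires 11 − 11 (= 0) to equal 1, which does not hold.

False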